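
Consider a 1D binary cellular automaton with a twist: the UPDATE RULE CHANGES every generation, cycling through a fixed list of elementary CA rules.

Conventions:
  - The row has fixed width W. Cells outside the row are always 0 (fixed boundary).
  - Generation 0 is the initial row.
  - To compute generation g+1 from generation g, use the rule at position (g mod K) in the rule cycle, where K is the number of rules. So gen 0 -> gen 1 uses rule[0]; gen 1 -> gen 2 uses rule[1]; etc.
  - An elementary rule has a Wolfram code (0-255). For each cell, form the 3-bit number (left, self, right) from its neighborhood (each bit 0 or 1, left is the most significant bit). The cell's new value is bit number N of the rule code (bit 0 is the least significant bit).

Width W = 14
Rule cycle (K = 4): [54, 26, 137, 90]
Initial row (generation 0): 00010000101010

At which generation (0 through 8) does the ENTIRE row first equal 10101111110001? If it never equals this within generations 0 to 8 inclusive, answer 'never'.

Gen 0: 00010000101010
Gen 1 (rule 54): 00111001111111
Gen 2 (rule 26): 01100111000000
Gen 3 (rule 137): 01000110011111
Gen 4 (rule 90): 10101111110001
Gen 5 (rule 54): 11110000001011
Gen 6 (rule 26): 10001000010010
Gen 7 (rule 137): 00100011000000
Gen 8 (rule 90): 01010111100000

Answer: 4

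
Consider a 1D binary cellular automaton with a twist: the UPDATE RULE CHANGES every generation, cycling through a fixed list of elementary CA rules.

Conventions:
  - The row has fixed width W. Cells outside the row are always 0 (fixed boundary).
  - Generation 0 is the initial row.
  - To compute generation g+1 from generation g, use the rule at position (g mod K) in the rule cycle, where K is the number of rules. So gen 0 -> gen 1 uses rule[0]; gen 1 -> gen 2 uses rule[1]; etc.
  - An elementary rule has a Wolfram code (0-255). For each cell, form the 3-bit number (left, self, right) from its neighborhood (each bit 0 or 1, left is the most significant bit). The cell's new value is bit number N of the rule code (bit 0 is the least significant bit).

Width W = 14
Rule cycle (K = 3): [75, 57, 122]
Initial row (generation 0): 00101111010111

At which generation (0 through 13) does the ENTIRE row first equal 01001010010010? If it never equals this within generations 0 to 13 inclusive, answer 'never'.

Answer: never

Derivation:
Gen 0: 00101111010111
Gen 1 (rule 75): 11001001000101
Gen 2 (rule 57): 10100100110010
Gen 3 (rule 122): 01011011111101
Gen 4 (rule 75): 10011010000100
Gen 5 (rule 57): 01010101110011
Gen 6 (rule 122): 10101011011111
Gen 7 (rule 75): 00000011010001
Gen 8 (rule 57): 11111010101100
Gen 9 (rule 122): 10001101011110
Gen 10 (rule 75): 00111100010010
Gen 11 (rule 57): 10100011001001
Gen 12 (rule 122): 01010111110110
Gen 13 (rule 75): 10000100010110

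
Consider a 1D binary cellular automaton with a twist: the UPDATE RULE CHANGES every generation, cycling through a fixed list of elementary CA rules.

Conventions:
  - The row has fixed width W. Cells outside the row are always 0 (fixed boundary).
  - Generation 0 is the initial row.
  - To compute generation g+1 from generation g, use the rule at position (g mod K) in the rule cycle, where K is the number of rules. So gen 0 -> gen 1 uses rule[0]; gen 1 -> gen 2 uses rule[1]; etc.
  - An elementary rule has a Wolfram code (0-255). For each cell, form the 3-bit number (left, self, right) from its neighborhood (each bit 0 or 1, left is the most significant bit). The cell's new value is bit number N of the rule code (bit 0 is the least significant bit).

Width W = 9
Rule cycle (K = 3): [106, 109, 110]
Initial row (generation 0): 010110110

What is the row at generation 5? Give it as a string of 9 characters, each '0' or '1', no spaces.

Answer: 010101010

Derivation:
Gen 0: 010110110
Gen 1 (rule 106): 101111110
Gen 2 (rule 109): 111000010
Gen 3 (rule 110): 101000110
Gen 4 (rule 106): 010001110
Gen 5 (rule 109): 010101010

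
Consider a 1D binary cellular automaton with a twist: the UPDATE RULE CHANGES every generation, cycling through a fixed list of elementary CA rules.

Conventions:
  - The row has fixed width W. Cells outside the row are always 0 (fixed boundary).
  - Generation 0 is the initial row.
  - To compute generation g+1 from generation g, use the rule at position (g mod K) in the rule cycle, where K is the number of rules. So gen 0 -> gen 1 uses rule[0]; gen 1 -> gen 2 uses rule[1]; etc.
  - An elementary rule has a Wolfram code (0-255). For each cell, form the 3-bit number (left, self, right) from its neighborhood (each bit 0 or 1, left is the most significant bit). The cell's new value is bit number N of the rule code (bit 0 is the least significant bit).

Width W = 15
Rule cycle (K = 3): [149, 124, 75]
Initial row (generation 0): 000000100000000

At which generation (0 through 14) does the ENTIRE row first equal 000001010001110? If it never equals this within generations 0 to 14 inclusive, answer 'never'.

Answer: never

Derivation:
Gen 0: 000000100000000
Gen 1 (rule 149): 111110111111111
Gen 2 (rule 124): 100011100000001
Gen 3 (rule 75): 001110101111110
Gen 4 (rule 149): 100100100111101
Gen 5 (rule 124): 110110110100111
Gen 6 (rule 75): 110110110001101
Gen 7 (rule 149): 000000001100001
Gen 8 (rule 124): 000000001110001
Gen 9 (rule 75): 111111111010110
Gen 10 (rule 149): 011111110010001
Gen 11 (rule 124): 010000011011001
Gen 12 (rule 75): 100111111011010
Gen 13 (rule 149): 110011110000011
Gen 14 (rule 124): 111010011000011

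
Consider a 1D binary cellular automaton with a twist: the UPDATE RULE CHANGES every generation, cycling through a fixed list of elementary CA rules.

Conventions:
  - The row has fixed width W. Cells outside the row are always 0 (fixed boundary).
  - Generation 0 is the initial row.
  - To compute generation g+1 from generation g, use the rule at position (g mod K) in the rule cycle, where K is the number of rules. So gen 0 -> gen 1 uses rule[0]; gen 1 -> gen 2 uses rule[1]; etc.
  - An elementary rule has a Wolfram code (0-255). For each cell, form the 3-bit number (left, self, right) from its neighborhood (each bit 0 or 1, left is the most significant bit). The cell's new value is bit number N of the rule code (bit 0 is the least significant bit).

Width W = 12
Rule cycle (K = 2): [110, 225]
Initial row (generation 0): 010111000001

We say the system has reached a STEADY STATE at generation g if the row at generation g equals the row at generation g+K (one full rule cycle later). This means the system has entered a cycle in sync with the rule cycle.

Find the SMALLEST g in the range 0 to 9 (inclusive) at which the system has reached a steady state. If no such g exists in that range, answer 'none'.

Gen 0: 010111000001
Gen 1 (rule 110): 111101000011
Gen 2 (rule 225): 011110011001
Gen 3 (rule 110): 110010111011
Gen 4 (rule 225): 010001011101
Gen 5 (rule 110): 110011110111
Gen 6 (rule 225): 010001111011
Gen 7 (rule 110): 110011001111
Gen 8 (rule 225): 010001000111
Gen 9 (rule 110): 110011001101
Gen 10 (rule 225): 010001000110
Gen 11 (rule 110): 110011001110

Answer: none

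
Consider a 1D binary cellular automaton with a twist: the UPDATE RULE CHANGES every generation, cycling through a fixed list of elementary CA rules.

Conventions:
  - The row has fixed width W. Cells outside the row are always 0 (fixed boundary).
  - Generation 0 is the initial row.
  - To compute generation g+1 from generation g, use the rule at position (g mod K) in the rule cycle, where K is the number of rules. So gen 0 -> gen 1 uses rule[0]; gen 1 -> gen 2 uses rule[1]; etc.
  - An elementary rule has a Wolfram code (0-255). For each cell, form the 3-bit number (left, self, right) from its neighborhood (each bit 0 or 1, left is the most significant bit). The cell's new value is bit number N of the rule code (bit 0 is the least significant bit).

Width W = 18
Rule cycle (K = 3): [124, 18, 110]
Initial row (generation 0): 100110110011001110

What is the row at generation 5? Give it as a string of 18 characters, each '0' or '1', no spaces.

Answer: 000000000000000000

Derivation:
Gen 0: 100110110011001110
Gen 1 (rule 124): 110111111011101011
Gen 2 (rule 18): 000000000000000000
Gen 3 (rule 110): 000000000000000000
Gen 4 (rule 124): 000000000000000000
Gen 5 (rule 18): 000000000000000000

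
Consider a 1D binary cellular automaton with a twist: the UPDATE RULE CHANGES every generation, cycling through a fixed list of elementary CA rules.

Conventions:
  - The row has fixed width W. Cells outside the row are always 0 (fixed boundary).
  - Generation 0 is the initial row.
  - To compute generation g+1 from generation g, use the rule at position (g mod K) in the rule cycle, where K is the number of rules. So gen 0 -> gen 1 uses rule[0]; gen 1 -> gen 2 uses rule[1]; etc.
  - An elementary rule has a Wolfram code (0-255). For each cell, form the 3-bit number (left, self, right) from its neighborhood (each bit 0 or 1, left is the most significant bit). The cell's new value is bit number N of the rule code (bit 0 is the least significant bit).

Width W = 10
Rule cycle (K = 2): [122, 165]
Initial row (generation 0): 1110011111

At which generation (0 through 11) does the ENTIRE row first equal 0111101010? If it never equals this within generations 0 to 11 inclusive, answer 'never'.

Gen 0: 1110011111
Gen 1 (rule 122): 1011110001
Gen 2 (rule 165): 1101100101
Gen 3 (rule 122): 1111111010
Gen 4 (rule 165): 0111110110
Gen 5 (rule 122): 1100011111
Gen 6 (rule 165): 0001001110
Gen 7 (rule 122): 0010111011
Gen 8 (rule 165): 1011010100
Gen 9 (rule 122): 0111101010
Gen 10 (rule 165): 0011011110
Gen 11 (rule 122): 0111110011

Answer: 9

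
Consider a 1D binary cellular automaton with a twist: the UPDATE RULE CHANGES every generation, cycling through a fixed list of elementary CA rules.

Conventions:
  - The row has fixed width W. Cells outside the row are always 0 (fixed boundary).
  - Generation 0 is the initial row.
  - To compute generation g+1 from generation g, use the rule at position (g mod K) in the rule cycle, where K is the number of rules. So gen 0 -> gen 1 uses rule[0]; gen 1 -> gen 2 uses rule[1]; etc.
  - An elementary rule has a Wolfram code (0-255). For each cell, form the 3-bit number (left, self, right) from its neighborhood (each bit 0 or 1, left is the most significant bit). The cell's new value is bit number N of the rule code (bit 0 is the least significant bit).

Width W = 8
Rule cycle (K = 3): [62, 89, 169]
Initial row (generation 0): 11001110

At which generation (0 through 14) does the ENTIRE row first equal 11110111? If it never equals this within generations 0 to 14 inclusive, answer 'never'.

Answer: 4

Derivation:
Gen 0: 11001110
Gen 1 (rule 62): 10111001
Gen 2 (rule 89): 00101100
Gen 3 (rule 169): 10011001
Gen 4 (rule 62): 11110111
Gen 5 (rule 89): 10010101
Gen 6 (rule 169): 00001010
Gen 7 (rule 62): 00011111
Gen 8 (rule 89): 11010001
Gen 9 (rule 169): 10100100
Gen 10 (rule 62): 11111110
Gen 11 (rule 89): 10000011
Gen 12 (rule 169): 00111010
Gen 13 (rule 62): 01100111
Gen 14 (rule 89): 01110101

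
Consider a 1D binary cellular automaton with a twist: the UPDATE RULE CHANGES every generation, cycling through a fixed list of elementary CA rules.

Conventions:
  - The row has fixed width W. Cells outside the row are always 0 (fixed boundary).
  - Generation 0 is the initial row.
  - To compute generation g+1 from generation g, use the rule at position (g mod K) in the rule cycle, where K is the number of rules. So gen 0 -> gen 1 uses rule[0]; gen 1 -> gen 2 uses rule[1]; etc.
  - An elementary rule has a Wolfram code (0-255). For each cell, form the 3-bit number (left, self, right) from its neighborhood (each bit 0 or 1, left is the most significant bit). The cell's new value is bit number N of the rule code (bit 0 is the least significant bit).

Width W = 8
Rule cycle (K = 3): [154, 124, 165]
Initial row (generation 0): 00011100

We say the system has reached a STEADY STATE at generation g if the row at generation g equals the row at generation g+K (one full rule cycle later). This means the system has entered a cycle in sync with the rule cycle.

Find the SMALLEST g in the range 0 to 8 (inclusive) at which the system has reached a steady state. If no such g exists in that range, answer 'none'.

Answer: none

Derivation:
Gen 0: 00011100
Gen 1 (rule 154): 00111010
Gen 2 (rule 124): 00101111
Gen 3 (rule 165): 10110110
Gen 4 (rule 154): 00100101
Gen 5 (rule 124): 00110111
Gen 6 (rule 165): 10001010
Gen 7 (rule 154): 01010001
Gen 8 (rule 124): 01111001
Gen 9 (rule 165): 00110001
Gen 10 (rule 154): 01101010
Gen 11 (rule 124): 01111111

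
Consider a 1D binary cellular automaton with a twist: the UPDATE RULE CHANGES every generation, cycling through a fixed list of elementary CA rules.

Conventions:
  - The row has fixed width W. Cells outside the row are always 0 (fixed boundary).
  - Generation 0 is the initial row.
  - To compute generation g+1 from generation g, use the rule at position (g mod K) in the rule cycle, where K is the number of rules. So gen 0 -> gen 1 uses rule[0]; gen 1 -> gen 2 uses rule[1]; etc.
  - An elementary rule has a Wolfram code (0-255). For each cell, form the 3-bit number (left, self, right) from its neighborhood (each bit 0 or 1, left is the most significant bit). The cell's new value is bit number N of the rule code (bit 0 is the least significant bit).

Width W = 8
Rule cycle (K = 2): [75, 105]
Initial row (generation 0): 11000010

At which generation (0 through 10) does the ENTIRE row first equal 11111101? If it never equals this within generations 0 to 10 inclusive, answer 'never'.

Gen 0: 11000010
Gen 1 (rule 75): 11011100
Gen 2 (rule 105): 11110101
Gen 3 (rule 75): 10010000
Gen 4 (rule 105): 00000111
Gen 5 (rule 75): 11111101
Gen 6 (rule 105): 10000110
Gen 7 (rule 75): 00111110
Gen 8 (rule 105): 10100010
Gen 9 (rule 75): 00001100
Gen 10 (rule 105): 11101101

Answer: 5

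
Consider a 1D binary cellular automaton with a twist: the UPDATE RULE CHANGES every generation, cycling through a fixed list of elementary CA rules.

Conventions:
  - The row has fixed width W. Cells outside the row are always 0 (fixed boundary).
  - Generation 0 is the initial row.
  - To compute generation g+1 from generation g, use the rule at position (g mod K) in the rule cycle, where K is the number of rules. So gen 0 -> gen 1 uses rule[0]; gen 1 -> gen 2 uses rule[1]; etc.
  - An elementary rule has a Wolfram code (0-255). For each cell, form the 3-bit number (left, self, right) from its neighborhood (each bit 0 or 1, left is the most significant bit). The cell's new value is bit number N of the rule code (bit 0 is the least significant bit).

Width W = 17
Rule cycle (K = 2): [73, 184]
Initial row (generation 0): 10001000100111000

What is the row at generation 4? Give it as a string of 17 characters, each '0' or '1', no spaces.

Answer: 10100010010100101

Derivation:
Gen 0: 10001000100111000
Gen 1 (rule 73): 00100010000101011
Gen 2 (rule 184): 00010001000010110
Gen 3 (rule 73): 11000100011000110
Gen 4 (rule 184): 10100010010100101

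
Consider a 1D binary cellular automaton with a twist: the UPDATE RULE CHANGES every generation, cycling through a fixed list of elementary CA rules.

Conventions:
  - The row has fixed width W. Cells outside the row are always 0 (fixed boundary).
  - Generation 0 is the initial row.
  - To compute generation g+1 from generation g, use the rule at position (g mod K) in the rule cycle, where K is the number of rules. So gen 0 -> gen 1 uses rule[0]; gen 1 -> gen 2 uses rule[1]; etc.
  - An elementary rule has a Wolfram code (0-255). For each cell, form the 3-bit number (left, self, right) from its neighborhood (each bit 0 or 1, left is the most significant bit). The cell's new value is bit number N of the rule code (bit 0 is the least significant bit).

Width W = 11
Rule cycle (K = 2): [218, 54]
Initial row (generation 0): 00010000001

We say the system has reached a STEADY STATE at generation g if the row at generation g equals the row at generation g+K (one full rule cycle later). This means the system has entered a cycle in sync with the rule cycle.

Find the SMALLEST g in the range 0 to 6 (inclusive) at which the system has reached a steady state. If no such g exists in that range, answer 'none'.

Answer: 4

Derivation:
Gen 0: 00010000001
Gen 1 (rule 218): 00101000010
Gen 2 (rule 54): 01111100111
Gen 3 (rule 218): 11111111111
Gen 4 (rule 54): 00000000000
Gen 5 (rule 218): 00000000000
Gen 6 (rule 54): 00000000000
Gen 7 (rule 218): 00000000000
Gen 8 (rule 54): 00000000000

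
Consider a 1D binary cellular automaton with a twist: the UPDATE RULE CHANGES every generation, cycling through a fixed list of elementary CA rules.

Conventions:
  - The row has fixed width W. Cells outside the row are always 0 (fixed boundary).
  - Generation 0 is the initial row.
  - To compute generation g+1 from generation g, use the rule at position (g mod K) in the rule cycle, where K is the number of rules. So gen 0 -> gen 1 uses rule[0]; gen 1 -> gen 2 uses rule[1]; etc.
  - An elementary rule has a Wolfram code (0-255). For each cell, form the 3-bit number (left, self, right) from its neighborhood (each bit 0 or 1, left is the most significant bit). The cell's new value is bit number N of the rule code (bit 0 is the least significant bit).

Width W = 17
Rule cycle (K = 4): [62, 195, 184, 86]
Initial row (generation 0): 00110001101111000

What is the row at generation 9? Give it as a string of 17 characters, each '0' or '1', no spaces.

Answer: 00110111111011110

Derivation:
Gen 0: 00110001101111000
Gen 1 (rule 62): 01101011011000100
Gen 2 (rule 195): 10100001001011001
Gen 3 (rule 184): 01010000100110100
Gen 4 (rule 86): 11011001111010110
Gen 5 (rule 62): 10110111000111101
Gen 6 (rule 195): 00010011011011100
Gen 7 (rule 184): 00001010110111010
Gen 8 (rule 86): 00011010010001011
Gen 9 (rule 62): 00110111111011110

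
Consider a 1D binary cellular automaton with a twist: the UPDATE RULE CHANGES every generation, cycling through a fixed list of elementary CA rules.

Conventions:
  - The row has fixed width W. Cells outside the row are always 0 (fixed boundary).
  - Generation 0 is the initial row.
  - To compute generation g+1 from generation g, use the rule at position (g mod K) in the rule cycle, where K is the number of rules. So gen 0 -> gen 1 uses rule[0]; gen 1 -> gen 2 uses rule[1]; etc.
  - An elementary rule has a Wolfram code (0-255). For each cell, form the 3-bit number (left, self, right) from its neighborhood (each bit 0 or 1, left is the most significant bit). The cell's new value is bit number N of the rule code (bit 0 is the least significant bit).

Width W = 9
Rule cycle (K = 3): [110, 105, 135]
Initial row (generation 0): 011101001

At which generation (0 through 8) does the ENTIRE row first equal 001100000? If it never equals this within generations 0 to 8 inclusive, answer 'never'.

Answer: never

Derivation:
Gen 0: 011101001
Gen 1 (rule 110): 110111011
Gen 2 (rule 105): 111101111
Gen 3 (rule 135): 011000110
Gen 4 (rule 110): 111001110
Gen 5 (rule 105): 101001010
Gen 6 (rule 135): 101011010
Gen 7 (rule 110): 111111110
Gen 8 (rule 105): 100000010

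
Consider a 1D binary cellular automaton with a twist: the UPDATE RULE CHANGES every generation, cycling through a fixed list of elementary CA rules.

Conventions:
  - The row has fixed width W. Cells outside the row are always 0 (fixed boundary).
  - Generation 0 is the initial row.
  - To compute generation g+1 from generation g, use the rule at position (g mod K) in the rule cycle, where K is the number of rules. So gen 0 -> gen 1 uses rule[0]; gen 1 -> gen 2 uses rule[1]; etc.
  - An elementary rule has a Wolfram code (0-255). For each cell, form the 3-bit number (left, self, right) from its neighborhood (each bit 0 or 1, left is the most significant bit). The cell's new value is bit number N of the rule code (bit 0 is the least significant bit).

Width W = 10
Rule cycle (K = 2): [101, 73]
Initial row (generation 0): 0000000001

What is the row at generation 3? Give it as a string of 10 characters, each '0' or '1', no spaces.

Gen 0: 0000000001
Gen 1 (rule 101): 1111111101
Gen 2 (rule 73): 1000000100
Gen 3 (rule 101): 1011110101

Answer: 1011110101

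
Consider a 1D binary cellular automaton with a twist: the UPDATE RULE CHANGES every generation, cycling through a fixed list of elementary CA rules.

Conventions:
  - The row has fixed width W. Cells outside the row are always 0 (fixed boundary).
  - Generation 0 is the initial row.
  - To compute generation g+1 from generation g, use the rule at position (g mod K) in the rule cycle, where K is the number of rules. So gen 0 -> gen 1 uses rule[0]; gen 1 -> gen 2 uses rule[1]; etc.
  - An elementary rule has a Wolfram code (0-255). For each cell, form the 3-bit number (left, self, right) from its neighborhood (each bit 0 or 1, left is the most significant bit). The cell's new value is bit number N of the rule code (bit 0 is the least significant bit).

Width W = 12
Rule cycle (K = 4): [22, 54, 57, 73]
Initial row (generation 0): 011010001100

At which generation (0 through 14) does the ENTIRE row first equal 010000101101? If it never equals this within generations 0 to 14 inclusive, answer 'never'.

Answer: never

Derivation:
Gen 0: 011010001100
Gen 1 (rule 22): 100011010010
Gen 2 (rule 54): 110100111111
Gen 3 (rule 57): 101010100000
Gen 4 (rule 73): 000000001111
Gen 5 (rule 22): 000000010000
Gen 6 (rule 54): 000000111000
Gen 7 (rule 57): 111110100111
Gen 8 (rule 73): 100010000101
Gen 9 (rule 22): 110111001101
Gen 10 (rule 54): 001000110011
Gen 11 (rule 57): 100110101010
Gen 12 (rule 73): 000110000000
Gen 13 (rule 22): 001001000000
Gen 14 (rule 54): 011111100000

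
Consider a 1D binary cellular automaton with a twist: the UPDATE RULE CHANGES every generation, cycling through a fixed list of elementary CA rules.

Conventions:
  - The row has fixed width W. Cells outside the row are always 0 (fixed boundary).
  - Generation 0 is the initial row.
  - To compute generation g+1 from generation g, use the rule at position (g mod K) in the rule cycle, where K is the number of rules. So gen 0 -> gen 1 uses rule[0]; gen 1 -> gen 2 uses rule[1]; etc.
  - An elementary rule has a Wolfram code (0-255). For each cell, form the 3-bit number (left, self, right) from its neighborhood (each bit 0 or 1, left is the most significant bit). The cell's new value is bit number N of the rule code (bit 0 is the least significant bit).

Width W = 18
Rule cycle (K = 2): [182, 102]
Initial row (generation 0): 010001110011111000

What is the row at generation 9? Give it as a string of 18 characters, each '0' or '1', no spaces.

Gen 0: 010001110011111000
Gen 1 (rule 182): 111010101101110100
Gen 2 (rule 102): 001111110110011100
Gen 3 (rule 182): 010111101001101010
Gen 4 (rule 102): 111000111010111110
Gen 5 (rule 182): 010101010111011101
Gen 6 (rule 102): 111111111001100111
Gen 7 (rule 182): 011111110110011010
Gen 8 (rule 102): 100000011010101110
Gen 9 (rule 182): 110000100111110101

Answer: 110000100111110101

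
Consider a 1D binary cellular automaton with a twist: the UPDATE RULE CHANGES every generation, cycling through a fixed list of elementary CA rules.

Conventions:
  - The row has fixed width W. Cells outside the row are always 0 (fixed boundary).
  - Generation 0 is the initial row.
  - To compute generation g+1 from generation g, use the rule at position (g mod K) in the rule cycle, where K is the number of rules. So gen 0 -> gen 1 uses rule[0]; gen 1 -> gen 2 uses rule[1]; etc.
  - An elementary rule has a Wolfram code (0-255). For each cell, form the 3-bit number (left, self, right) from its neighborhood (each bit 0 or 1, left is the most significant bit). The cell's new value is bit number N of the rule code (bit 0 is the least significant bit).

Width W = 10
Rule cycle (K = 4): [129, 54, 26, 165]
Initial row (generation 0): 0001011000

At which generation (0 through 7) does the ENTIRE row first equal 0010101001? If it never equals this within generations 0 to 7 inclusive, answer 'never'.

Answer: never

Derivation:
Gen 0: 0001011000
Gen 1 (rule 129): 1100000011
Gen 2 (rule 54): 0010000100
Gen 3 (rule 26): 0101001010
Gen 4 (rule 165): 0111001110
Gen 5 (rule 129): 0010000100
Gen 6 (rule 54): 0111001110
Gen 7 (rule 26): 1100111001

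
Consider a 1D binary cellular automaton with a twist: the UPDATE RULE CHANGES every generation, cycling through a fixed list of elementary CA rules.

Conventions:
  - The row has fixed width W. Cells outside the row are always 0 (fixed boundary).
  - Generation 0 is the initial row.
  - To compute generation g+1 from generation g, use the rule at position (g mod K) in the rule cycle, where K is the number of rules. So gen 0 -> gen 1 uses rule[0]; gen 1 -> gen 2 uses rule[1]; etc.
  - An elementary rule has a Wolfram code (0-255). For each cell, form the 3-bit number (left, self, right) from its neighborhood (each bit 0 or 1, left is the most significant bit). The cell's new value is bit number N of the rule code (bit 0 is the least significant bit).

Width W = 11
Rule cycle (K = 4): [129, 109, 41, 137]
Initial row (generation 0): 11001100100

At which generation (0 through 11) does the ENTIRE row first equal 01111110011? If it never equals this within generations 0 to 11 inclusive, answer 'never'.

Gen 0: 11001100100
Gen 1 (rule 129): 00000000001
Gen 2 (rule 109): 11111111101
Gen 3 (rule 41): 10000000010
Gen 4 (rule 137): 00111111000
Gen 5 (rule 129): 10011110011
Gen 6 (rule 109): 10010010011
Gen 7 (rule 41): 00000000010
Gen 8 (rule 137): 11111111000
Gen 9 (rule 129): 01111110011
Gen 10 (rule 109): 01000010011
Gen 11 (rule 41): 00011000010

Answer: 9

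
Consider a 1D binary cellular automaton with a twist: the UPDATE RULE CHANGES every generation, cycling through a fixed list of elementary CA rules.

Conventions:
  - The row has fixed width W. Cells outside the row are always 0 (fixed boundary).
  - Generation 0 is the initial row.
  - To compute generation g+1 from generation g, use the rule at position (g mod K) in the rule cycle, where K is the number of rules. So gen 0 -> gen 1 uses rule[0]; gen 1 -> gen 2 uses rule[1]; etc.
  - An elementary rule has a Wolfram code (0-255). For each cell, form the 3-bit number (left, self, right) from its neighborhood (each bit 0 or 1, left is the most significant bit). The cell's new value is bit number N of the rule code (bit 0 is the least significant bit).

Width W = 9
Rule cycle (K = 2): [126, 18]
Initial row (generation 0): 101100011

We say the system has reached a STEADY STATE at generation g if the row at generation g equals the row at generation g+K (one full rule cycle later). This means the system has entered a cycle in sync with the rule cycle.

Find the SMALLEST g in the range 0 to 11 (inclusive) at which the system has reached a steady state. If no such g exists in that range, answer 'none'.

Answer: 2

Derivation:
Gen 0: 101100011
Gen 1 (rule 126): 111110111
Gen 2 (rule 18): 000000000
Gen 3 (rule 126): 000000000
Gen 4 (rule 18): 000000000
Gen 5 (rule 126): 000000000
Gen 6 (rule 18): 000000000
Gen 7 (rule 126): 000000000
Gen 8 (rule 18): 000000000
Gen 9 (rule 126): 000000000
Gen 10 (rule 18): 000000000
Gen 11 (rule 126): 000000000
Gen 12 (rule 18): 000000000
Gen 13 (rule 126): 000000000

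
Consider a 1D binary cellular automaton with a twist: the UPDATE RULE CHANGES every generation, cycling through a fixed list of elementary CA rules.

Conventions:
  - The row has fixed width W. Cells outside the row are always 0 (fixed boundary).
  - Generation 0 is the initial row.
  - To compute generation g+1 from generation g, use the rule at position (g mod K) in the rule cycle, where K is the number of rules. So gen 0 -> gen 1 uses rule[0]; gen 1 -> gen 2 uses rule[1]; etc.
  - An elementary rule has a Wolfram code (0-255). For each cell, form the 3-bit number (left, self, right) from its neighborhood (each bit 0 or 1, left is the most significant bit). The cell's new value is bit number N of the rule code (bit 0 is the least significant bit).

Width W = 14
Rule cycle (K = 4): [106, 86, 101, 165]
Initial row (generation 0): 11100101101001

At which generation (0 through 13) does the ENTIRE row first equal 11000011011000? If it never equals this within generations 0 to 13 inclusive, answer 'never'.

Gen 0: 11100101101001
Gen 1 (rule 106): 10101011110010
Gen 2 (rule 86): 10101000011111
Gen 3 (rule 101): 11111011000001
Gen 4 (rule 165): 01110100011101
Gen 5 (rule 106): 11011000110110
Gen 6 (rule 86): 01001101010011
Gen 7 (rule 101): 01000111110001
Gen 8 (rule 165): 01010011100101
Gen 9 (rule 106): 10100110101010
Gen 10 (rule 86): 10111010101011
Gen 11 (rule 101): 11001111111101
Gen 12 (rule 165): 00000111111011
Gen 13 (rule 106): 00001100001111

Answer: never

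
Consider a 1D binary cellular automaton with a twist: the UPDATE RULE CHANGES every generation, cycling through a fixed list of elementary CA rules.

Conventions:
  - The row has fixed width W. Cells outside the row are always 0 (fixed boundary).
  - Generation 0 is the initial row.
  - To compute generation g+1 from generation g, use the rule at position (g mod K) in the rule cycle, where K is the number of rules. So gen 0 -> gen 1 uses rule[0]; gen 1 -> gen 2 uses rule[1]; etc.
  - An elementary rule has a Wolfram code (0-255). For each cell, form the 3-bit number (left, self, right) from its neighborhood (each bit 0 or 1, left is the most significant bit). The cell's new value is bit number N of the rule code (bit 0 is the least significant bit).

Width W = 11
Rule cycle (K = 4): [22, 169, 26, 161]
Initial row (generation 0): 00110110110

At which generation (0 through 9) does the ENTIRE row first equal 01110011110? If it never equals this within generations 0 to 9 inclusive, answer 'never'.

Gen 0: 00110110110
Gen 1 (rule 22): 01000000001
Gen 2 (rule 169): 00011111100
Gen 3 (rule 26): 00110000010
Gen 4 (rule 161): 10000111000
Gen 5 (rule 22): 11001000100
Gen 6 (rule 169): 10000010001
Gen 7 (rule 26): 01000101010
Gen 8 (rule 161): 00010010100
Gen 9 (rule 22): 00111110110

Answer: never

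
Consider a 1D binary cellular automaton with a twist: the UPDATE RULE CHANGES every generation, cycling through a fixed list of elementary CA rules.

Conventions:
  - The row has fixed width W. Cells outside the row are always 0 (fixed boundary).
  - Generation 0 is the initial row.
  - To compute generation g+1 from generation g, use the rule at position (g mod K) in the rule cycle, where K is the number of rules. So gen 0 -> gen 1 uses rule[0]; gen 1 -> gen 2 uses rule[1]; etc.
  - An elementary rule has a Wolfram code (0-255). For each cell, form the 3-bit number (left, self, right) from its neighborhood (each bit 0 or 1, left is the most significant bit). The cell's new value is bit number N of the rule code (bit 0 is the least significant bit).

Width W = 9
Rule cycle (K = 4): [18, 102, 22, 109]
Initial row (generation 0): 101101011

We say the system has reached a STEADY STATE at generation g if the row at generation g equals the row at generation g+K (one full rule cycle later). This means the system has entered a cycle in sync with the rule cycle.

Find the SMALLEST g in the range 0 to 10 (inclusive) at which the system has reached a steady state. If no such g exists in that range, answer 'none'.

Gen 0: 101101011
Gen 1 (rule 18): 000000000
Gen 2 (rule 102): 000000000
Gen 3 (rule 22): 000000000
Gen 4 (rule 109): 111111111
Gen 5 (rule 18): 000000000
Gen 6 (rule 102): 000000000
Gen 7 (rule 22): 000000000
Gen 8 (rule 109): 111111111
Gen 9 (rule 18): 000000000
Gen 10 (rule 102): 000000000
Gen 11 (rule 22): 000000000
Gen 12 (rule 109): 111111111
Gen 13 (rule 18): 000000000
Gen 14 (rule 102): 000000000

Answer: 1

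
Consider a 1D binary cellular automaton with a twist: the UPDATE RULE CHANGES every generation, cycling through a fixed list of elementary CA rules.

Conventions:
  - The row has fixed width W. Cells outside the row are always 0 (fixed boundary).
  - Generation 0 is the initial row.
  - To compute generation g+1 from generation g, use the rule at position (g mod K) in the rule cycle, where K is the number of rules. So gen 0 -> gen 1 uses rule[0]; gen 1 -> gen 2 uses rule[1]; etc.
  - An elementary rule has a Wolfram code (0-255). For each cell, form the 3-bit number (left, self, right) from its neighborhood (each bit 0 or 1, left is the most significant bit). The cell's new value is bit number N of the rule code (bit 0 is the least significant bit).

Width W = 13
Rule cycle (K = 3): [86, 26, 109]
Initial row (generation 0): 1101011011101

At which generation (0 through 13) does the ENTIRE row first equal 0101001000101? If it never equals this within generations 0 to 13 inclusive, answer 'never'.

Answer: 1

Derivation:
Gen 0: 1101011011101
Gen 1 (rule 86): 0101001000101
Gen 2 (rule 26): 1000110101000
Gen 3 (rule 109): 1010111111011
Gen 4 (rule 86): 1010000001001
Gen 5 (rule 26): 0001000010110
Gen 6 (rule 109): 1101011011110
Gen 7 (rule 86): 0101001000011
Gen 8 (rule 26): 1000110100110
Gen 9 (rule 109): 1010111100110
Gen 10 (rule 86): 1010000111011
Gen 11 (rule 26): 0001001100010
Gen 12 (rule 109): 1101001101010
Gen 13 (rule 86): 0101110101011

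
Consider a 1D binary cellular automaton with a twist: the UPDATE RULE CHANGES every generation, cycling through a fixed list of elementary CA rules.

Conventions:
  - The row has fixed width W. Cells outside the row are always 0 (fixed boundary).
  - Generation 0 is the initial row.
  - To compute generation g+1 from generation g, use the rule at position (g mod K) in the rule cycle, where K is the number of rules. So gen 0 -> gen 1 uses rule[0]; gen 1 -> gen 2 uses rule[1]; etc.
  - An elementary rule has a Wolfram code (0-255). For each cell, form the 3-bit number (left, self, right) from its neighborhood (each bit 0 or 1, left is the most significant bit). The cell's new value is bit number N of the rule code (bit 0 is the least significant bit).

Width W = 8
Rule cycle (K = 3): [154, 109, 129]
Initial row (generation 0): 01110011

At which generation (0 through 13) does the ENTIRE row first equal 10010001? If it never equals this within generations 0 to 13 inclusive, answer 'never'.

Gen 0: 01110011
Gen 1 (rule 154): 11101110
Gen 2 (rule 109): 10111010
Gen 3 (rule 129): 00010000
Gen 4 (rule 154): 00101000
Gen 5 (rule 109): 10111011
Gen 6 (rule 129): 00010000
Gen 7 (rule 154): 00101000
Gen 8 (rule 109): 10111011
Gen 9 (rule 129): 00010000
Gen 10 (rule 154): 00101000
Gen 11 (rule 109): 10111011
Gen 12 (rule 129): 00010000
Gen 13 (rule 154): 00101000

Answer: never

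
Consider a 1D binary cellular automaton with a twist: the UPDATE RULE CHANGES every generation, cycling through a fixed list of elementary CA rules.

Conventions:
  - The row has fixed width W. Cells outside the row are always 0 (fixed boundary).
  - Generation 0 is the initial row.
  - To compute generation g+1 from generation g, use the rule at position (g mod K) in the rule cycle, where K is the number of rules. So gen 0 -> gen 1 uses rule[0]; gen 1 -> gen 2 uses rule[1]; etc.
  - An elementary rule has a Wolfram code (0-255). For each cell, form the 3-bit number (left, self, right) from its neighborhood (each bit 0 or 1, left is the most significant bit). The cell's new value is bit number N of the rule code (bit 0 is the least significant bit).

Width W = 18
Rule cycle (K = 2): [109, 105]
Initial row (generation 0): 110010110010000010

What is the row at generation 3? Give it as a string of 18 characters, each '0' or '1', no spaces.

Gen 0: 110010110010000010
Gen 1 (rule 109): 110011110010111010
Gen 2 (rule 105): 110010010001101100
Gen 3 (rule 109): 110010010101111101

Answer: 110010010101111101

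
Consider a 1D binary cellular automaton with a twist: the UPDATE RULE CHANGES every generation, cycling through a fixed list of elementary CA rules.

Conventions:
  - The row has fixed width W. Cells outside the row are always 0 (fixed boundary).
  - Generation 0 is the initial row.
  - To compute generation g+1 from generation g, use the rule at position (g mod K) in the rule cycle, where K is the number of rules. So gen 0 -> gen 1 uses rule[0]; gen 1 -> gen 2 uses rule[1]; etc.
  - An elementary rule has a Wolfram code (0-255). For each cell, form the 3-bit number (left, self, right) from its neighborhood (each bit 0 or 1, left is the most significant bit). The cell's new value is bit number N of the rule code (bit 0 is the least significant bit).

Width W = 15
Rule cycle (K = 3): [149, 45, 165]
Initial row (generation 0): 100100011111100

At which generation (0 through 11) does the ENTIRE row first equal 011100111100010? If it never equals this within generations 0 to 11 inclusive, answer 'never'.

Gen 0: 100100011111100
Gen 1 (rule 149): 110111001111011
Gen 2 (rule 45): 101100001000110
Gen 3 (rule 165): 110001101010000
Gen 4 (rule 149): 001100001011111
Gen 5 (rule 45): 101001101110000
Gen 6 (rule 165): 111000010100111
Gen 7 (rule 149): 010111010110010
Gen 8 (rule 45): 011100111100010
Gen 9 (rule 165): 001000011001010
Gen 10 (rule 149): 101111000101011
Gen 11 (rule 45): 111000010111110

Answer: 8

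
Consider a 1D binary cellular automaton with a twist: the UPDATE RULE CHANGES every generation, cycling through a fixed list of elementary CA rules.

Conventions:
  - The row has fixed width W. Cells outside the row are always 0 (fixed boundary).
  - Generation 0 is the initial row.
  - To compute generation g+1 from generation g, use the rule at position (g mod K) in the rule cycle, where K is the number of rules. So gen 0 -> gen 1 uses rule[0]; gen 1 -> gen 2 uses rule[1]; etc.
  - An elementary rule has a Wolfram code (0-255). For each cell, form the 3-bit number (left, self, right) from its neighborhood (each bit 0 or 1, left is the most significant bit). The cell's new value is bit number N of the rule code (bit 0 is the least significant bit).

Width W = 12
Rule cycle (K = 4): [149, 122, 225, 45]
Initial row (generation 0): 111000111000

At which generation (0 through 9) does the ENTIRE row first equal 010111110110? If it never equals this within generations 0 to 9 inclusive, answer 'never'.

Answer: 3

Derivation:
Gen 0: 111000111000
Gen 1 (rule 149): 010110010111
Gen 2 (rule 122): 101111101101
Gen 3 (rule 225): 010111110110
Gen 4 (rule 45): 011100001100
Gen 5 (rule 149): 001011100011
Gen 6 (rule 122): 010110110111
Gen 7 (rule 225): 001011011011
Gen 8 (rule 45): 101110110110
Gen 9 (rule 149): 100100000001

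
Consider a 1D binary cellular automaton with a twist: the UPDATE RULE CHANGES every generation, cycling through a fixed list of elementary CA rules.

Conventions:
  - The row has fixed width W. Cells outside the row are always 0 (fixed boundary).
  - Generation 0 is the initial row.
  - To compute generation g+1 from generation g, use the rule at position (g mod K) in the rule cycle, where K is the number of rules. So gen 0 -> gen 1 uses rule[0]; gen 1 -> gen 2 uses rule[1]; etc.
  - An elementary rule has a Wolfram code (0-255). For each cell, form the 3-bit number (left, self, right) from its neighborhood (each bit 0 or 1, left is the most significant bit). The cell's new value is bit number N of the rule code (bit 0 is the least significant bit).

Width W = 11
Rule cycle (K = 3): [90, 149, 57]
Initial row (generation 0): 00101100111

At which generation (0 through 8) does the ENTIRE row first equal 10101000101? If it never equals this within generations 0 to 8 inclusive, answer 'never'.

Gen 0: 00101100111
Gen 1 (rule 90): 01001111101
Gen 2 (rule 149): 01100111001
Gen 3 (rule 57): 01010100100
Gen 4 (rule 90): 10000011010
Gen 5 (rule 149): 11111000011
Gen 6 (rule 57): 10000111010
Gen 7 (rule 90): 01001101001
Gen 8 (rule 149): 01100001101

Answer: never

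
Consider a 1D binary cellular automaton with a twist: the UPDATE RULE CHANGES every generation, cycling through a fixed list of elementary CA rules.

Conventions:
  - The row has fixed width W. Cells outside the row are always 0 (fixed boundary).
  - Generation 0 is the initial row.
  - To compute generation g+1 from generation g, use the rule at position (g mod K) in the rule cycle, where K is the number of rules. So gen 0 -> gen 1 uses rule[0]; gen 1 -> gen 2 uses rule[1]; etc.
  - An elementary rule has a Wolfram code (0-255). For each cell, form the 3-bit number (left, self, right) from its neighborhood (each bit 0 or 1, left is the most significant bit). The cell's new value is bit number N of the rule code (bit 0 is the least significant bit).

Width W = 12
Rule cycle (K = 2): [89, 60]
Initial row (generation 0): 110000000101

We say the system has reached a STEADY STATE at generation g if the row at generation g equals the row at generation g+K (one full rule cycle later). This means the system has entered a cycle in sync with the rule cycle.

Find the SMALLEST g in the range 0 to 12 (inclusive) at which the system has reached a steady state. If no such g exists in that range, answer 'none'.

Answer: none

Derivation:
Gen 0: 110000000101
Gen 1 (rule 89): 111111110000
Gen 2 (rule 60): 100000001000
Gen 3 (rule 89): 011111100111
Gen 4 (rule 60): 010000010100
Gen 5 (rule 89): 001111000011
Gen 6 (rule 60): 001000100010
Gen 7 (rule 89): 100110011001
Gen 8 (rule 60): 110101010101
Gen 9 (rule 89): 110000000000
Gen 10 (rule 60): 101000000000
Gen 11 (rule 89): 000111111111
Gen 12 (rule 60): 000100000000
Gen 13 (rule 89): 110011111111
Gen 14 (rule 60): 101010000000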